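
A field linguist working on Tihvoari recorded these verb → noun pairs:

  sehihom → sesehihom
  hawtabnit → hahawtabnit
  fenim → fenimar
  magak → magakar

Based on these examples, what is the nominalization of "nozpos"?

sehihom and fenim both end in -m yet inflect differently (sesehihom, fenimar), so the final letter is not what conditions the rule; the number of vowels is.
"nozpos" has 2 vowels. The stems with 2 vowels (magak → magakar, fenim → fenimar) add -ar.
So nozpos → nozposar.

nozposar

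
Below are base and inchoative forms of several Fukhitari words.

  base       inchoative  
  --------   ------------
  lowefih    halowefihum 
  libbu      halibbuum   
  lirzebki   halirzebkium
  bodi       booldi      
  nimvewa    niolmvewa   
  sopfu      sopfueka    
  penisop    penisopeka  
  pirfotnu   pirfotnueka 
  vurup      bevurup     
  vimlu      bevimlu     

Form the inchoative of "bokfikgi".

lirzebki and bodi both end in -i yet inflect differently (halirzebkium, booldi), so the final letter is not what conditions the rule; the first letter is.
"bokfikgi" begins with b-. The one such stem in the data (bodi → booldi) inserts -ol- after the first vowel (as does nimvewa), so the same rule applies.
The other patterns: stems beginning with l- add ha- … -um around the stem; stems beginning with p- or s- add -eka; stems beginning with v- add the prefix be-.
So bokfikgi → boolkfikgi.

boolkfikgi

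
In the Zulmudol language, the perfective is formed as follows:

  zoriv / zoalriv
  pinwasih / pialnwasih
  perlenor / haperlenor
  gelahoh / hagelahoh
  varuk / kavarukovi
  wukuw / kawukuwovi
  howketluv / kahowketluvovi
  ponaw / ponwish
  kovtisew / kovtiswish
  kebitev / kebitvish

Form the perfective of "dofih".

doalfih

pinwasih and gelahoh both end in -h yet inflect differently (pialnwasih, hagelahoh), so the final letter is not what conditions the rule; the last vowel is.
"dofih" has last vowel 'i'. The stems whose last vowel is 'i' (zoriv → zoalriv, pinwasih → pialnwasih) insert -al- after the first vowel.
The other patterns: stems whose last vowel is 'o' add the prefix ha-; stems whose last vowel is 'u' add ka- … -ovi around the stem; stems whose last vowel is 'a' or 'e' delete the last vowel and add -ish.
So dofih → doalfih.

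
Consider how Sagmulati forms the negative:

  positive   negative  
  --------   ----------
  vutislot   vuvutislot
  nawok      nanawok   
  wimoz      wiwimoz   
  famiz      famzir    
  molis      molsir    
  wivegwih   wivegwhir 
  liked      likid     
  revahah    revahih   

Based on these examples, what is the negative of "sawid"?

"sawid" has last vowel 'i'. The stems whose last vowel is 'i' (famiz → famzir, molis → molsir, wivegwih → wivegwhir) delete the last vowel and add -ir.
So sawid → sawdir.

sawdir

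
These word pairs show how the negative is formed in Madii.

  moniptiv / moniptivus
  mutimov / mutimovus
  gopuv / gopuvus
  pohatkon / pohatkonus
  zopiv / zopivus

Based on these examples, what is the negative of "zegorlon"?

Every pair shown (moniptiv → moniptivus, mutimov → mutimovus, gopuv → gopuvus, …) follows the same rule: add -us.
So zegorlon → zegorlonus.

zegorlonus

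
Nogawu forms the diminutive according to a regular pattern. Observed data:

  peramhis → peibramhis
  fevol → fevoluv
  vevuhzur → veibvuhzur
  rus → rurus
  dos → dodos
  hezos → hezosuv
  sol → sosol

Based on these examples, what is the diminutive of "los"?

rus and hezos both end in -s yet inflect differently (rurus, hezosuv), so the final letter is not what conditions the rule; the number of vowels is.
"los" has 1 vowel. The stems with 1 vowel (sol → sosol, rus → rurus, dos → dodos) repeat the first consonant+vowel as a prefix.
So los → lolos.

lolos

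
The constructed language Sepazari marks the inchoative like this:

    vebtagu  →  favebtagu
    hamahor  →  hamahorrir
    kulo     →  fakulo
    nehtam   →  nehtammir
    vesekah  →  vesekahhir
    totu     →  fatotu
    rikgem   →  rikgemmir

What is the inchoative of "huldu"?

hamahor and kulo both have last vowel 'o' yet inflect differently (hamahorrir, fakulo), so the last vowel is not what conditions the rule; whether the stem ends in a vowel or a consonant is.
"huldu" ends in a vowel. The stems ending in a vowel (totu → fatotu, vebtagu → favebtagu, kulo → fakulo) add the prefix fa-.
The other pattern: stems ending in a consonant double the final consonant and add -ir.
So huldu → fahuldu.

fahuldu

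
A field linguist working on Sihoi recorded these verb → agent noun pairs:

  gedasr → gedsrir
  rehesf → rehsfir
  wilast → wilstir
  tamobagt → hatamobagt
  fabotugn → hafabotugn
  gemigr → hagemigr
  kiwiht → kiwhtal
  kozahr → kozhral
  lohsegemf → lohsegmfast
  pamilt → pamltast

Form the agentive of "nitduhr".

nitdhral

"nitduhr" has second-to-last letter 'h'. The stems whose second-to-last letter is 'h' (kiwiht → kiwhtal, kozahr → kozhral) delete the last vowel and add -al.
So nitduhr → nitdhral.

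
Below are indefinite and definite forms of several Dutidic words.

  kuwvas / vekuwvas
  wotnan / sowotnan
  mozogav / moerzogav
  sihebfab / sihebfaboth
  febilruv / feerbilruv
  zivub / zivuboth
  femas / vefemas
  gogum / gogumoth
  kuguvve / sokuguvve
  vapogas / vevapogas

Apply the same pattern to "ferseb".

febilruv and zivub both have last vowel 'u' yet inflect differently (feerbilruv, zivuboth), so the last vowel is not what conditions the rule; the final letter is.
"ferseb" ends in -b. The stems ending in -b (zivub → zivuboth, sihebfab → sihebfaboth) add -oth.
So ferseb → ferseboth.

ferseboth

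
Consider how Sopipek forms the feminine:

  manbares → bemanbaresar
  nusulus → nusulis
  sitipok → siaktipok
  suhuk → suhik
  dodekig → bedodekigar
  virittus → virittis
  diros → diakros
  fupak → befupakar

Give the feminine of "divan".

bedivanar

sitipok and suhuk both end in -k yet inflect differently (siaktipok, suhik), so the final letter is not what conditions the rule; the last vowel is.
"divan" has last vowel 'a'. The one such stem in the data (fupak → befupakar) adds be- … -ar around the stem, so the same rule applies.
So divan → bedivanar.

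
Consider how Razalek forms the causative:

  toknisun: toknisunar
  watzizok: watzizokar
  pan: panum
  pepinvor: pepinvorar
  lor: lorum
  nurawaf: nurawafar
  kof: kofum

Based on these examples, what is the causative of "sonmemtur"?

sonmemturar

"sonmemtur" has 3 vowels. The stems with 3 vowels (toknisun → toknisunar, pepinvor → pepinvorar, watzizok → watzizokar) add -ar.
So sonmemtur → sonmemturar.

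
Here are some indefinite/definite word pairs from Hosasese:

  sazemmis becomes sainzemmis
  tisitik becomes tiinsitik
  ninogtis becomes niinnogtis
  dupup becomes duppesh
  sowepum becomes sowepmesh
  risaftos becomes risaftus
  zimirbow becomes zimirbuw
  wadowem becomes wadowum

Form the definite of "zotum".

sazemmis and risaftos both end in -s yet inflect differently (sainzemmis, risaftus), so the final letter is not what conditions the rule; the last vowel is.
"zotum" has last vowel 'u'. The stems whose last vowel is 'u' (dupup → duppesh, sowepum → sowepmesh) delete the last vowel and add -esh.
So zotum → zotmesh.

zotmesh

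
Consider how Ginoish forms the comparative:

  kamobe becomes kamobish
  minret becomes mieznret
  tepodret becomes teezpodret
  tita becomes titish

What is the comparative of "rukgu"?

rukgish

kamobe and tepodret both have last vowel 'e' yet inflect differently (kamobish, teezpodret), so the last vowel is not what conditions the rule; whether the stem ends in a vowel or a consonant is.
"rukgu" ends in a vowel. The stems ending in a vowel (tita → titish, kamobe → kamobish) drop the final letter and add -ish.
The other pattern: stems ending in a consonant insert -ez- after the first vowel.
So rukgu → rukgish.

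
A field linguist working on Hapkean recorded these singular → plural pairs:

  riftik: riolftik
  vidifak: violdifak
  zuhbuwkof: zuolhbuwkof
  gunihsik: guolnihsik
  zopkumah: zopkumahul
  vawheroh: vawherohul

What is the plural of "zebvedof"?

vawheroh and zuhbuwkof both have last vowel 'o' yet inflect differently (vawherohul, zuolhbuwkof), so the last vowel is not what conditions the rule; the final letter is.
"zebvedof" ends in -f. The one such stem in the data (zuhbuwkof → zuolhbuwkof) inserts -ol- after the first vowel (as do gunihsik, riftik), so the same rule applies.
The other pattern: stems ending in -h add -ul.
So zebvedof → zeolbvedof.

zeolbvedof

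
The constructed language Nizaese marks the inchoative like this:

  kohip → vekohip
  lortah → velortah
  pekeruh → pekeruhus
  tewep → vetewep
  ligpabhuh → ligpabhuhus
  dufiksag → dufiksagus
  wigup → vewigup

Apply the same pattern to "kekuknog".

"kekuknog" has 3 vowels. The stems with 3 vowels (ligpabhuh → ligpabhuhus, dufiksag → dufiksagus, pekeruh → pekeruhus) add -us.
The other pattern: stems with 2 vowels add the prefix ve-.
So kekuknog → kekuknogus.

kekuknogus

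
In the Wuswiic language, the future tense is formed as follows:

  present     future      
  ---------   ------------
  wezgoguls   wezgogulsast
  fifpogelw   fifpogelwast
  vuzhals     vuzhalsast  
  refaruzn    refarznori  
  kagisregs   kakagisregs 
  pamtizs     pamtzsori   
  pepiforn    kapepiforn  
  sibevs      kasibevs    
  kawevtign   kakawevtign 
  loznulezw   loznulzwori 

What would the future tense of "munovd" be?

kamunovd

"munovd" has second-to-last letter 'v'. The one such stem in the data (sibevs → kasibevs) adds the prefix ka-, so the same rule applies.
So munovd → kamunovd.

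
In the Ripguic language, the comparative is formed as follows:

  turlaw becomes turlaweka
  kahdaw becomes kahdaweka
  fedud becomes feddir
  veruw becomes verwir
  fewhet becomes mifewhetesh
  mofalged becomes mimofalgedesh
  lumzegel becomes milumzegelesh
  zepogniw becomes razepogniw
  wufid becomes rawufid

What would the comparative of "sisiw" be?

rasisiw

"sisiw" has last vowel 'i'. The stems whose last vowel is 'i' (zepogniw → razepogniw, wufid → rawufid) add the prefix ra-.
So sisiw → rasisiw.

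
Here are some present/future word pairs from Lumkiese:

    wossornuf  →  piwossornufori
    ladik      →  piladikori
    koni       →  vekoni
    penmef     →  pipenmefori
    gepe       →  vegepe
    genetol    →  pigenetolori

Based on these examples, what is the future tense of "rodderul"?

penmef and gepe both have last vowel 'e' yet inflect differently (pipenmefori, vegepe), so the last vowel is not what conditions the rule; whether the stem ends in a vowel or a consonant is.
"rodderul" ends in a consonant. The stems ending in a consonant (wossornuf → piwossornufori, genetol → pigenetolori, penmef → pipenmefori) add pi- … -ori around the stem.
So rodderul → pirodderulori.

pirodderulori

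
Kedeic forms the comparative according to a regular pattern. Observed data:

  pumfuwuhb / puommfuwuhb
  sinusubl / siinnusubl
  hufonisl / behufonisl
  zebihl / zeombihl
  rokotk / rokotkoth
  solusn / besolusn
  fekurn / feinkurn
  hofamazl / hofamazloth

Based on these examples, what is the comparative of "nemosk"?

"nemosk" has second-to-last letter 's'. The stems whose second-to-last letter is 's' (solusn → besolusn, hufonisl → behufonisl) add the prefix be-.
The other patterns: stems whose second-to-last letter is 'h' insert -om- after the first vowel; stems whose second-to-last letter is 'b' or 'r' insert -in- after the first vowel; stems whose second-to-last letter is 't' or 'z' add -oth.
So nemosk → benemosk.

benemosk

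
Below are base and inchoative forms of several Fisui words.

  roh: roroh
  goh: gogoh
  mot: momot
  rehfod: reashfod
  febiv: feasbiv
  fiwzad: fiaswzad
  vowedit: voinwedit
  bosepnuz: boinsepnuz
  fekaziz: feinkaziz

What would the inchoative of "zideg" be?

ziasdeg

"zideg" has 2 vowels. The stems with 2 vowels (rehfod → reashfod, febiv → feasbiv, fiwzad → fiaswzad) insert -as- after the first vowel.
The other patterns: stems with 1 vowel repeat the first consonant+vowel as a prefix; stems with 3 vowels insert -in- after the first vowel.
So zideg → ziasdeg.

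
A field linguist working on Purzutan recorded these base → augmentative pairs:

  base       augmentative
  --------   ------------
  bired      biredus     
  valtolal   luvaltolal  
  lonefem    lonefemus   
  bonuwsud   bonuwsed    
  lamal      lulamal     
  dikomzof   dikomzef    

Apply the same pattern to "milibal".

lumilibal

"milibal" has last vowel 'a'. The stems whose last vowel is 'a' (valtolal → luvaltolal, lamal → lulamal) add the prefix lu-.
So milibal → lumilibal.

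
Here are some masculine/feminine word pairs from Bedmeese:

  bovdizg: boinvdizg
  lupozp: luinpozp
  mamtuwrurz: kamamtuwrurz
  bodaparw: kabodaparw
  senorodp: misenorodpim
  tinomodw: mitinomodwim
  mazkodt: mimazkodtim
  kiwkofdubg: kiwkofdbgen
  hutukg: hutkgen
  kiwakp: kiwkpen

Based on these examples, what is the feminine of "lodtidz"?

milodtidzim

"lodtidz" has second-to-last letter 'd'. The stems whose second-to-last letter is 'd' (senorodp → misenorodpim, tinomodw → mitinomodwim, mazkodt → mimazkodtim) add mi- … -im around the stem.
The other patterns: stems whose second-to-last letter is 'z' insert -in- after the first vowel; stems whose second-to-last letter is 'r' add the prefix ka-; stems whose second-to-last letter is 'b' or 'k' delete the last vowel and add -en.
So lodtidz → milodtidzim.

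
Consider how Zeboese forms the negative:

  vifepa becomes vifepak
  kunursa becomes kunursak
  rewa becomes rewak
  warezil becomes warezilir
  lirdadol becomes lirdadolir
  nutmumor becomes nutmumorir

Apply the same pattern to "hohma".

"hohma" ends in -a. The stems ending in -a (vifepa → vifepak, rewa → rewak, kunursa → kunursak) drop the final letter and add -ak.
The other pattern: stems ending in -l or -r add -ir.
So hohma → hohmak.

hohmak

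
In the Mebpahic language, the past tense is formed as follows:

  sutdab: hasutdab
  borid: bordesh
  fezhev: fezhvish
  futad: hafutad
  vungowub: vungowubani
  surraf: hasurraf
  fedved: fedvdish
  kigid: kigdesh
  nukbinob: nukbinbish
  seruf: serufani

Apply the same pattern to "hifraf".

hahifraf

"hifraf" has last vowel 'a'. The stems whose last vowel is 'a' (futad → hafutad, sutdab → hasutdab, surraf → hasurraf) add the prefix ha-.
The other patterns: stems whose last vowel is 'u' add -ani; stems whose last vowel is 'e' or 'o' delete the last vowel and add -ish; stems whose last vowel is 'i' delete the last vowel and add -esh.
So hifraf → hahifraf.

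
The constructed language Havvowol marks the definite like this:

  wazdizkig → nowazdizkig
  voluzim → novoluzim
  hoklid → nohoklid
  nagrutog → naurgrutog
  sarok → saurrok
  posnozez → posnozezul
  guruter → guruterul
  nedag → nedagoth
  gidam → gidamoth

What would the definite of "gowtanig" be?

wazdizkig and nagrutog both end in -g yet inflect differently (nowazdizkig, naurgrutog), so the final letter is not what conditions the rule; the last vowel is.
"gowtanig" has last vowel 'i'. The stems whose last vowel is 'i' (wazdizkig → nowazdizkig, voluzim → novoluzim, hoklid → nohoklid) add the prefix no-.
The other patterns: stems whose last vowel is 'o' insert -ur- after the first vowel; stems whose last vowel is 'e' add -ul; stems whose last vowel is 'a' add -oth.
So gowtanig → nogowtanig.

nogowtanig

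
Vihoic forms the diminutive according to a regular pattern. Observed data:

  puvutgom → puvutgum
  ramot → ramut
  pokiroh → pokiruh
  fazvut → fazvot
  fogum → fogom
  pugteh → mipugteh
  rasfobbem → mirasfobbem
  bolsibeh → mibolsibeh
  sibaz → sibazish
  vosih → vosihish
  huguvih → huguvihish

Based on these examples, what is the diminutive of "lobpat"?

lobpatish

"lobpat" has last vowel 'a'. The one such stem in the data (sibaz → sibazish) adds -ish, so the same rule applies.
The other patterns: stems whose last vowel is 'o' change the last vowel to 'u'; stems whose last vowel is 'u' change the last vowel to 'o'; stems whose last vowel is 'e' add the prefix mi-.
So lobpat → lobpatish.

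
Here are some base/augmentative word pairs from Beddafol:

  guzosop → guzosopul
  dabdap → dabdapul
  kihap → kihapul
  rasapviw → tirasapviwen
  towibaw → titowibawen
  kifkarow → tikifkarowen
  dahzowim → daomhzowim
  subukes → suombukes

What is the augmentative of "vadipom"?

vaomdipom

"vadipom" ends in -m. The one such stem in the data (dahzowim → daomhzowim) inserts -om- after the first vowel (as does subukes), so the same rule applies.
So vadipom → vaomdipom.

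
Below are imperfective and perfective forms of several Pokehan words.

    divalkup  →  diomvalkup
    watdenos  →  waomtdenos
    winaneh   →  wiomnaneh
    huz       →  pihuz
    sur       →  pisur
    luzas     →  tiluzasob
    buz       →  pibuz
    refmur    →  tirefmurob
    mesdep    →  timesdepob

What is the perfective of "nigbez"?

tinigbezob

sur and refmur both end in -r yet inflect differently (pisur, tirefmurob), so the final letter is not what conditions the rule; the number of vowels is.
"nigbez" has 2 vowels. The stems with 2 vowels (luzas → tiluzasob, refmur → tirefmurob, mesdep → timesdepob) add ti- … -ob around the stem.
So nigbez → tinigbezob.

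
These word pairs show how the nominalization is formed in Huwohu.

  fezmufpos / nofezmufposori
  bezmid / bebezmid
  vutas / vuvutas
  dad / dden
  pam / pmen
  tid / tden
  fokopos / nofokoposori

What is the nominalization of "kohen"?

kokohen

tid and bezmid both end in -d yet inflect differently (tden, bebezmid), so the final letter is not what conditions the rule; the number of vowels is.
"kohen" has 2 vowels. The stems with 2 vowels (vutas → vuvutas, bezmid → bebezmid) repeat the first consonant+vowel as a prefix.
So kohen → kokohen.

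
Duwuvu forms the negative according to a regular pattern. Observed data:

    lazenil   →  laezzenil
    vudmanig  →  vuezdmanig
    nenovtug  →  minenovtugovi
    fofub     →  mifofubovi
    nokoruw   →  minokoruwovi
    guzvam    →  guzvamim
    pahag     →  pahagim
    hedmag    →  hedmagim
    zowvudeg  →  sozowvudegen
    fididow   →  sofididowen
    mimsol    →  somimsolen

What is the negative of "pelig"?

peezlig

"pelig" has last vowel 'i'. The stems whose last vowel is 'i' (lazenil → laezzenil, vudmanig → vuezdmanig) insert -ez- after the first vowel.
So pelig → peezlig.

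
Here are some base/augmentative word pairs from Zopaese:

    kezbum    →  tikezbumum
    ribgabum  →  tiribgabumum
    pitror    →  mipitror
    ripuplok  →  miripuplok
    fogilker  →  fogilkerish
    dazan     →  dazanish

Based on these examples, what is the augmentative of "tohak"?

"tohak" has last vowel 'a'. The one such stem in the data (dazan → dazanish) adds -ish, so the same rule applies.
The other patterns: stems whose last vowel is 'u' add ti- … -um around the stem; stems whose last vowel is 'o' add the prefix mi-.
So tohak → tohakish.

tohakish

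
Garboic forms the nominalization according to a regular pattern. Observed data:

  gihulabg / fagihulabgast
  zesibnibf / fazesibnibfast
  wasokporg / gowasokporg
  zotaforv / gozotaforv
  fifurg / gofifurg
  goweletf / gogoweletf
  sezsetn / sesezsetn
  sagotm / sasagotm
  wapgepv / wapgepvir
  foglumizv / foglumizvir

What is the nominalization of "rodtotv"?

gihulabg and wasokporg both end in -g yet inflect differently (fagihulabgast, gowasokporg), so the final letter is not what conditions the rule; the second-to-last letter is.
"rodtotv" has second-to-last letter 't'. The stems whose second-to-last letter is 't' (goweletf → gogoweletf, sezsetn → sesezsetn, sagotm → sasagotm) repeat the first consonant+vowel as a prefix.
The other patterns: stems whose second-to-last letter is 'b' add fa- … -ast around the stem; stems whose second-to-last letter is 'r' add the prefix go-; stems whose second-to-last letter is 'p' or 'z' add -ir.
So rodtotv → rorodtotv.

rorodtotv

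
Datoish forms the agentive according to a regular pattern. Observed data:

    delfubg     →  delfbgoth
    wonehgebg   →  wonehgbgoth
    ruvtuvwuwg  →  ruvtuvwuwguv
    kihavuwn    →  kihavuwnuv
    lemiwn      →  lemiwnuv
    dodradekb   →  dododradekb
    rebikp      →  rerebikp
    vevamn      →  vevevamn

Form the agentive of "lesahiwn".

delfubg and ruvtuvwuwg both end in -g yet inflect differently (delfbgoth, ruvtuvwuwguv), so the final letter is not what conditions the rule; the second-to-last letter is.
"lesahiwn" has second-to-last letter 'w'. The stems whose second-to-last letter is 'w' (ruvtuvwuwg → ruvtuvwuwguv, kihavuwn → kihavuwnuv, lemiwn → lemiwnuv) add -uv.
The other patterns: stems whose second-to-last letter is 'b' delete the last vowel and add -oth; stems whose second-to-last letter is 'k' or 'm' repeat the first consonant+vowel as a prefix.
So lesahiwn → lesahiwnuv.

lesahiwnuv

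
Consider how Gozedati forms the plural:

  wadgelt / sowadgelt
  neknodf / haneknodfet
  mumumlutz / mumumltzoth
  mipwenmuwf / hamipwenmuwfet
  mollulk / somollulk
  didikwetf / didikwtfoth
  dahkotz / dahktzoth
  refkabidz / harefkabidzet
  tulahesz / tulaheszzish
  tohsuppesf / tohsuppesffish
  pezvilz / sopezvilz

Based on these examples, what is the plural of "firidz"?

hafiridzet

"firidz" has second-to-last letter 'd'. The stems whose second-to-last letter is 'd' (neknodf → haneknodfet, refkabidz → harefkabidzet) add ha- … -et around the stem.
The other patterns: stems whose second-to-last letter is 's' double the final consonant and add -ish; stems whose second-to-last letter is 't' delete the last vowel and add -oth; stems whose second-to-last letter is 'l' add the prefix so-.
So firidz → hafiridzet.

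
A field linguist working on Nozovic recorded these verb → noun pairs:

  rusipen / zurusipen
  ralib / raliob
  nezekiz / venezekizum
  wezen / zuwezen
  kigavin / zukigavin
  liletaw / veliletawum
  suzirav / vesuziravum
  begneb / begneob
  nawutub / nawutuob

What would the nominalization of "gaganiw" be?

vegaganiwum

"gaganiw" ends in -w. The one such stem in the data (liletaw → veliletawum) adds ve- … -um around the stem, so the same rule applies.
The other patterns: stems ending in -b drop the final letter and add -ob; stems ending in -n add the prefix zu-.
So gaganiw → vegaganiwum.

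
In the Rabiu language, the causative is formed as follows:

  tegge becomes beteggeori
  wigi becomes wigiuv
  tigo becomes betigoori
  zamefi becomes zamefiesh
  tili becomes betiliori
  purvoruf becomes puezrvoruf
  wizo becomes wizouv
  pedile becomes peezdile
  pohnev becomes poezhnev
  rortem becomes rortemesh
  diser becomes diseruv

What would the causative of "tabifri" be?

wizo and tigo both end in -o yet inflect differently (wizouv, betigoori), so the final letter is not what conditions the rule; the first letter is.
"tabifri" begins with t-. The stems beginning with t- (tigo → betigoori, tili → betiliori, tegge → beteggeori) add be- … -ori around the stem.
So tabifri → betabifriori.

betabifriori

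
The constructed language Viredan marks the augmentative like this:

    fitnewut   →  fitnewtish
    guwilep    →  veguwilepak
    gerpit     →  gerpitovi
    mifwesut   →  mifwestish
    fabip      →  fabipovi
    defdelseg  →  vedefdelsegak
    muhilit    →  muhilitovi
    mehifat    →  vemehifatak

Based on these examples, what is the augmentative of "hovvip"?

hovvipovi

mehifat and muhilit both end in -t yet inflect differently (vemehifatak, muhilitovi), so the final letter is not what conditions the rule; the last vowel is.
"hovvip" has last vowel 'i'. The stems whose last vowel is 'i' (muhilit → muhilitovi, gerpit → gerpitovi, fabip → fabipovi) add -ovi.
So hovvip → hovvipovi.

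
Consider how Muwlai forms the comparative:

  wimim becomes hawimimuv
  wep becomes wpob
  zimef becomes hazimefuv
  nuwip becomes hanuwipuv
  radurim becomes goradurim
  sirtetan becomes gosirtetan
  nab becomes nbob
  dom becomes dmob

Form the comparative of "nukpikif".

dom and wimim both end in -m yet inflect differently (dmob, hawimimuv), so the final letter is not what conditions the rule; the number of vowels is.
"nukpikif" has 3 vowels. The stems with 3 vowels (radurim → goradurim, sirtetan → gosirtetan) add the prefix go-.
So nukpikif → gonukpikif.

gonukpikif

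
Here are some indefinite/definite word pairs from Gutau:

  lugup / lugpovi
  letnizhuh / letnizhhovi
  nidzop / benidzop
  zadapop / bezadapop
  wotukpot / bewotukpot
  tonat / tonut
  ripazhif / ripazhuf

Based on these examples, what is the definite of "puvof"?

bepuvof

"puvof" has last vowel 'o'. The stems whose last vowel is 'o' (nidzop → benidzop, zadapop → bezadapop, wotukpot → bewotukpot) add the prefix be-.
So puvof → bepuvof.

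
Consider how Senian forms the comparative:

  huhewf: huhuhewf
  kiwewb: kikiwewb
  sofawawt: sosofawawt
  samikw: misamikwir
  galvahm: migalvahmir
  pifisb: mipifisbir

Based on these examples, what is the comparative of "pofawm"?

popofawm

kiwewb and pifisb both end in -b yet inflect differently (kikiwewb, mipifisbir), so the final letter is not what conditions the rule; the second-to-last letter is.
"pofawm" has second-to-last letter 'w'. The stems whose second-to-last letter is 'w' (huhewf → huhuhewf, kiwewb → kikiwewb, sofawawt → sosofawawt) repeat the first consonant+vowel as a prefix.
The other pattern: stems whose second-to-last letter is 'h', 'k' or 's' add mi- … -ir around the stem.
So pofawm → popofawm.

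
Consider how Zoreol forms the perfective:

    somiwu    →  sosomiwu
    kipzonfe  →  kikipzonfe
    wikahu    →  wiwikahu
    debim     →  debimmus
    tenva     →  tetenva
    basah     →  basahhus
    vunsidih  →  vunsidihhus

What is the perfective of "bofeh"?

bofehhus

tenva and basah both have last vowel 'a' yet inflect differently (tetenva, basahhus), so the last vowel is not what conditions the rule; whether the stem ends in a vowel or a consonant is.
"bofeh" ends in a consonant. The stems ending in a consonant (basah → basahhus, debim → debimmus, vunsidih → vunsidihhus) double the final consonant and add -us.
The other pattern: stems ending in a vowel repeat the first consonant+vowel as a prefix.
So bofeh → bofehhus.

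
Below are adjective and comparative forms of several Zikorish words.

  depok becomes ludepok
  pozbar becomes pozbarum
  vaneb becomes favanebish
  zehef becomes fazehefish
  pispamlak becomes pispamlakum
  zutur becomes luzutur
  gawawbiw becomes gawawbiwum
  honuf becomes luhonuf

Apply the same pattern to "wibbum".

luwibbum

zehef and honuf both end in -f yet inflect differently (fazehefish, luhonuf), so the final letter is not what conditions the rule; the last vowel is.
"wibbum" has last vowel 'u'. The stems whose last vowel is 'u' (honuf → luhonuf, zutur → luzutur) add the prefix lu-.
The other patterns: stems whose last vowel is 'a' or 'i' add -um; stems whose last vowel is 'e' add fa- … -ish around the stem.
So wibbum → luwibbum.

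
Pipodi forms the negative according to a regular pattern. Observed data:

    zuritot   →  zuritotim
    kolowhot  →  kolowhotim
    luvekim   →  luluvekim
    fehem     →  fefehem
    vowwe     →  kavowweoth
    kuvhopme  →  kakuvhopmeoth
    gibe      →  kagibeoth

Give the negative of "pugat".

fehem and vowwe both have last vowel 'e' yet inflect differently (fefehem, kavowweoth), so the last vowel is not what conditions the rule; the final letter is.
"pugat" ends in -t. The stems ending in -t (zuritot → zuritotim, kolowhot → kolowhotim) add -im.
The other patterns: stems ending in -m repeat the first consonant+vowel as a prefix; stems ending in -e add ka- … -oth around the stem.
So pugat → pugatim.

pugatim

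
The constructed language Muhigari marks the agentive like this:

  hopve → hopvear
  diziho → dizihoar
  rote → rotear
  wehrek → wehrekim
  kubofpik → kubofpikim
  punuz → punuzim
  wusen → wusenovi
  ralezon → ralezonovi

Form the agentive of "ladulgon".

ladulgonovi

hopve and wehrek both have last vowel 'e' yet inflect differently (hopvear, wehrekim), so the last vowel is not what conditions the rule; the final letter is.
"ladulgon" ends in -n. The stems ending in -n (wusen → wusenovi, ralezon → ralezonovi) add -ovi.
The other patterns: stems ending in -e or -o add -ar; stems ending in -k or -z add -im.
So ladulgon → ladulgonovi.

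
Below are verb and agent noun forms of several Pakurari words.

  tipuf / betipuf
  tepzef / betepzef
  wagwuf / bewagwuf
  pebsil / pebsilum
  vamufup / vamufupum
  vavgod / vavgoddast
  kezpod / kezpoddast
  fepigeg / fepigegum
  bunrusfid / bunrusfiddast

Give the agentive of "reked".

"reked" ends in -d. The stems ending in -d (kezpod → kezpoddast, bunrusfid → bunrusfiddast, vavgod → vavgoddast) double the final consonant and add -ast.
The other patterns: stems ending in -f add the prefix be-; stems ending in -g, -l or -p add -um.
So reked → rekeddast.

rekeddast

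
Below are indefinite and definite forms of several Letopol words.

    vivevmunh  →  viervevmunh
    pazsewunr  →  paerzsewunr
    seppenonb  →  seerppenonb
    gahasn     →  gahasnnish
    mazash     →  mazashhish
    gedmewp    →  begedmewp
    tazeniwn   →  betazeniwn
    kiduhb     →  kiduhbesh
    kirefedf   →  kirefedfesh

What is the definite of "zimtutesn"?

zimtutesnnish

vivevmunh and mazash both end in -h yet inflect differently (viervevmunh, mazashhish), so the final letter is not what conditions the rule; the second-to-last letter is.
"zimtutesn" has second-to-last letter 's'. The stems whose second-to-last letter is 's' (gahasn → gahasnnish, mazash → mazashhish) double the final consonant and add -ish.
So zimtutesn → zimtutesnnish.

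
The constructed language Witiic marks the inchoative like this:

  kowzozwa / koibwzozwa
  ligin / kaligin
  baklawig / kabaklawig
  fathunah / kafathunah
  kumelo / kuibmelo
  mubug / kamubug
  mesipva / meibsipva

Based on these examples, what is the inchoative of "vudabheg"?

fathunah and mesipva both have last vowel 'a' yet inflect differently (kafathunah, meibsipva), so the last vowel is not what conditions the rule; whether the stem ends in a vowel or a consonant is.
"vudabheg" ends in a consonant. The stems ending in a consonant (fathunah → kafathunah, ligin → kaligin, baklawig → kabaklawig) add the prefix ka-.
So vudabheg → kavudabheg.

kavudabheg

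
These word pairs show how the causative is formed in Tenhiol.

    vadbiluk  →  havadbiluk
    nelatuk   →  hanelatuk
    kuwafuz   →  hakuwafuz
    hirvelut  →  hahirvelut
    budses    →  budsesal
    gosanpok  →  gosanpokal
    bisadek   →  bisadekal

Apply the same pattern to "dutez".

dutezal

vadbiluk and gosanpok both end in -k yet inflect differently (havadbiluk, gosanpokal), so the final letter is not what conditions the rule; the last vowel is.
"dutez" has last vowel 'e'. The stems whose last vowel is 'e' (budses → budsesal, bisadek → bisadekal) add -al.
The other pattern: stems whose last vowel is 'u' add the prefix ha-.
So dutez → dutezal.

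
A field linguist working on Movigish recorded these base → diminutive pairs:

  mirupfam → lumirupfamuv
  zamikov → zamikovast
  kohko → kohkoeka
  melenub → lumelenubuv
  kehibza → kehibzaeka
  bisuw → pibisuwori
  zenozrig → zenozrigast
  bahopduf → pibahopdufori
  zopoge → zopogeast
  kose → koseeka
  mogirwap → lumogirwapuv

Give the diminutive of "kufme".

kufmeeka

"kufme" begins with k-. The stems beginning with k- (kose → koseeka, kohko → kohkoeka, kehibza → kehibzaeka) add -eka.
The other patterns: stems beginning with m- add lu- … -uv around the stem; stems beginning with z- add -ast; stems beginning with b- add pi- … -ori around the stem.
So kufme → kufmeeka.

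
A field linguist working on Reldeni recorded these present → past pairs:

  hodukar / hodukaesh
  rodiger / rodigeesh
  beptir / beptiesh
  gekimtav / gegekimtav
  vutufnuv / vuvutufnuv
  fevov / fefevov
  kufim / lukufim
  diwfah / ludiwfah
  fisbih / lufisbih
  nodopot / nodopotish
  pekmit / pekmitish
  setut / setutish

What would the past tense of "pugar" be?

hodukar and gekimtav both have last vowel 'a' yet inflect differently (hodukaesh, gegekimtav), so the last vowel is not what conditions the rule; the final letter is.
"pugar" ends in -r. The stems ending in -r (hodukar → hodukaesh, rodiger → rodigeesh, beptir → beptiesh) drop the final letter and add -esh.
The other patterns: stems ending in -v repeat the first consonant+vowel as a prefix; stems ending in -h or -m add the prefix lu-; stems ending in -t add -ish.
So pugar → pugaesh.

pugaesh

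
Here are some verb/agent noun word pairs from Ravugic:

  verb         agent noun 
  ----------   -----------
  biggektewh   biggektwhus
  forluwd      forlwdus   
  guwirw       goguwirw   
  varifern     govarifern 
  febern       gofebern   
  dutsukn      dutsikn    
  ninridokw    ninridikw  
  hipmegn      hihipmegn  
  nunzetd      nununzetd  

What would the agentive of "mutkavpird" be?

gomutkavpird

"mutkavpird" has second-to-last letter 'r'. The stems whose second-to-last letter is 'r' (guwirw → goguwirw, varifern → govarifern, febern → gofebern) add the prefix go-.
The other patterns: stems whose second-to-last letter is 'w' delete the last vowel and add -us; stems whose second-to-last letter is 'k' change the last vowel to 'i'; stems whose second-to-last letter is 'g' or 't' repeat the first consonant+vowel as a prefix.
So mutkavpird → gomutkavpird.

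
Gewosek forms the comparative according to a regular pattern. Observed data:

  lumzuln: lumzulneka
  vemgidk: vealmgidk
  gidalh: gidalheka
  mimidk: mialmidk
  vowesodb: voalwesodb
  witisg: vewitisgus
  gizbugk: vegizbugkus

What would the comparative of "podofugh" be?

vepodofughus

mimidk and gizbugk both end in -k yet inflect differently (mialmidk, vegizbugkus), so the final letter is not what conditions the rule; the second-to-last letter is.
"podofugh" has second-to-last letter 'g'. The one such stem in the data (gizbugk → vegizbugkus) adds ve- … -us around the stem, so the same rule applies.
So podofugh → vepodofughus.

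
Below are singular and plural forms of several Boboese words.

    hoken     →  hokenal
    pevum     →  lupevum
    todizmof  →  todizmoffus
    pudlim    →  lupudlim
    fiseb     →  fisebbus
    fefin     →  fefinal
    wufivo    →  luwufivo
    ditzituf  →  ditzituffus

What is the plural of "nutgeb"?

fefin and pudlim both have last vowel 'i' yet inflect differently (fefinal, lupudlim), so the last vowel is not what conditions the rule; the final letter is.
"nutgeb" ends in -b. The one such stem in the data (fiseb → fisebbus) doubles the final consonant and adds -us (as do ditzituf, todizmof), so the same rule applies.
So nutgeb → nutgebbus.

nutgebbus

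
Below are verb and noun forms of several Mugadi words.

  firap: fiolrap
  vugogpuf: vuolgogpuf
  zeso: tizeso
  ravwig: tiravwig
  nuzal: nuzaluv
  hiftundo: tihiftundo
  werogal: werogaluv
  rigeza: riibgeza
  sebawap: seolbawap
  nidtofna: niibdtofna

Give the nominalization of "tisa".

tiibsa

"tisa" ends in -a. The stems ending in -a (nidtofna → niibdtofna, rigeza → riibgeza) insert -ib- after the first vowel.
So tisa → tiibsa.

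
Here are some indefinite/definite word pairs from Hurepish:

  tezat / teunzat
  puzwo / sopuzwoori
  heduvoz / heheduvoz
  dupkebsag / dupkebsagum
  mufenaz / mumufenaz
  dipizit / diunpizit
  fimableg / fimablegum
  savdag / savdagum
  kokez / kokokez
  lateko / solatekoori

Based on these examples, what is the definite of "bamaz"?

babamaz

"bamaz" ends in -z. The stems ending in -z (kokez → kokokez, heduvoz → heheduvoz, mufenaz → mumufenaz) repeat the first consonant+vowel as a prefix.
The other patterns: stems ending in -t insert -un- after the first vowel; stems ending in -g add -um; stems ending in -o add so- … -ori around the stem.
So bamaz → babamaz.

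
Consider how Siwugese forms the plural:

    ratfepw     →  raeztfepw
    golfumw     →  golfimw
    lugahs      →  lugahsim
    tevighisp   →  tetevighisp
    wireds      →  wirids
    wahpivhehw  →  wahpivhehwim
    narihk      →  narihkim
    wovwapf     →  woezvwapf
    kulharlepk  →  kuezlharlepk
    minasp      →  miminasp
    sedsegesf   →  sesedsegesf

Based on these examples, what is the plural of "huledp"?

hulidp

sedsegesf and wovwapf both end in -f yet inflect differently (sesedsegesf, woezvwapf), so the final letter is not what conditions the rule; the second-to-last letter is.
"huledp" has second-to-last letter 'd'. The one such stem in the data (wireds → wirids) changes the last vowel to 'i' (as does golfumw), so the same rule applies.
The other patterns: stems whose second-to-last letter is 's' repeat the first consonant+vowel as a prefix; stems whose second-to-last letter is 'p' insert -ez- after the first vowel; stems whose second-to-last letter is 'h' add -im.
So huledp → hulidp.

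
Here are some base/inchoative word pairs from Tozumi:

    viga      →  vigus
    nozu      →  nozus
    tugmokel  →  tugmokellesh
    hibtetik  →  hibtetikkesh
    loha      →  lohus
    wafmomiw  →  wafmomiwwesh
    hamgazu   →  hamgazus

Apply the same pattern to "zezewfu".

zezewfus

hibtetik and hamgazu both begin with h- yet inflect differently (hibtetikkesh, hamgazus), so the first letter is not what conditions the rule; whether the stem ends in a vowel or a consonant is.
"zezewfu" ends in a vowel. The stems ending in a vowel (loha → lohus, viga → vigus, hamgazu → hamgazus) drop the final letter and add -us.
The other pattern: stems ending in a consonant double the final consonant and add -esh.
So zezewfu → zezewfus.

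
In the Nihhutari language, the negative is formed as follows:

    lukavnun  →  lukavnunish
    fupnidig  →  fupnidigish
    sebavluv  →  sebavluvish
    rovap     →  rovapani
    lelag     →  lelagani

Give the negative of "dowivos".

dowivosish

fupnidig and lelag both end in -g yet inflect differently (fupnidigish, lelagani), so the final letter is not what conditions the rule; the number of vowels is.
"dowivos" has 3 vowels. The stems with 3 vowels (lukavnun → lukavnunish, fupnidig → fupnidigish, sebavluv → sebavluvish) add -ish.
The other pattern: stems with 2 vowels add -ani.
So dowivos → dowivosish.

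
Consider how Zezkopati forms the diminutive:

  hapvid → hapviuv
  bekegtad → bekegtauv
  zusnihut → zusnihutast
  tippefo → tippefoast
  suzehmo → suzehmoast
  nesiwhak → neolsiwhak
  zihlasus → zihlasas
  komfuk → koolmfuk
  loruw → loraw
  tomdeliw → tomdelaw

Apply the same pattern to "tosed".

toseuv

nesiwhak and bekegtad both have last vowel 'a' yet inflect differently (neolsiwhak, bekegtauv), so the last vowel is not what conditions the rule; the final letter is.
"tosed" ends in -d. The stems ending in -d (hapvid → hapviuv, bekegtad → bekegtauv) drop the final letter and add -uv.
The other patterns: stems ending in -k insert -ol- after the first vowel; stems ending in -o or -t add -ast; stems ending in -s or -w change the last vowel to 'a'.
So tosed → toseuv.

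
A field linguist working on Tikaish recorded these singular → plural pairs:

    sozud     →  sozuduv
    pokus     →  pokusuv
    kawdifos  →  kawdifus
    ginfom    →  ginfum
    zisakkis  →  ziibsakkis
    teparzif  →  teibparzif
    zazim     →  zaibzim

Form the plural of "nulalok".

nulaluk

"nulalok" has last vowel 'o'. The stems whose last vowel is 'o' (kawdifos → kawdifus, ginfom → ginfum) change the last vowel to 'u'.
The other patterns: stems whose last vowel is 'u' add -uv; stems whose last vowel is 'i' insert -ib- after the first vowel.
So nulalok → nulaluk.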